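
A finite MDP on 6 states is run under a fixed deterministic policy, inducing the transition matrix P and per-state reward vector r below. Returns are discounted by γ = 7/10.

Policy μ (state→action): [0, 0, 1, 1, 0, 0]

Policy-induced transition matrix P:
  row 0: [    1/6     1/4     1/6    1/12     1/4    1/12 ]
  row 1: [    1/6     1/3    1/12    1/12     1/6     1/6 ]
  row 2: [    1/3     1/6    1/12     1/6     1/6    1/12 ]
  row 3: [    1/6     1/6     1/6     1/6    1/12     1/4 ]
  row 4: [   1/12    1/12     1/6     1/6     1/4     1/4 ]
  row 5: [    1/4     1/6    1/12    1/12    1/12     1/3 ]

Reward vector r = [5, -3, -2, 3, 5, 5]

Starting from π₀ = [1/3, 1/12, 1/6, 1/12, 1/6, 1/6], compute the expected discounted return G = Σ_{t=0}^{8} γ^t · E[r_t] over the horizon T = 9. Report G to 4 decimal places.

t=0: π = [0.3333, 0.0833, 0.1667, 0.0833, 0.1667, 0.1667], E[r] = 3.0000, γ^t·E[r] = 3.000000, running G = 3.000000
t=1: π = [0.1944, 0.1944, 0.1319, 0.1181, 0.1875, 0.1736], E[r] = 2.2847, γ^t·E[r] = 1.599306, running G = 4.599306
t=2: π = [0.1875, 0.1997, 0.1250, 0.1198, 0.1742, 0.1939], E[r] = 2.2882, γ^t·E[r] = 1.121215, running G = 5.720521
t=3: π = [0.1891, 0.2011, 0.1235, 0.1182, 0.1707, 0.1974], E[r] = 2.2909, γ^t·E[r] = 0.785777, running G = 6.506298
t=4: π = [0.1895, 0.2017, 0.1232, 0.1177, 0.1703, 0.1976], E[r] = 2.2887, γ^t·E[r] = 0.549514, running G = 7.055812
t=5: π = [0.1895, 0.2019, 0.1231, 0.1176, 0.1704, 0.1975], E[r] = 2.2879, γ^t·E[r] = 0.384523, running G = 7.440335
t=6: π = [0.1895, 0.2019, 0.1231, 0.1176, 0.1704, 0.1975], E[r] = 2.2877, γ^t·E[r] = 0.269150, running G = 7.709486
t=7: π = [0.1894, 0.2019, 0.1231, 0.1176, 0.1704, 0.1975], E[r] = 2.2877, γ^t·E[r] = 0.188405, running G = 7.897890
t=8: π = [0.1894, 0.2019, 0.1231, 0.1176, 0.1704, 0.1975], E[r] = 2.2877, γ^t·E[r] = 0.131883, running G = 8.029774

G = 8.0298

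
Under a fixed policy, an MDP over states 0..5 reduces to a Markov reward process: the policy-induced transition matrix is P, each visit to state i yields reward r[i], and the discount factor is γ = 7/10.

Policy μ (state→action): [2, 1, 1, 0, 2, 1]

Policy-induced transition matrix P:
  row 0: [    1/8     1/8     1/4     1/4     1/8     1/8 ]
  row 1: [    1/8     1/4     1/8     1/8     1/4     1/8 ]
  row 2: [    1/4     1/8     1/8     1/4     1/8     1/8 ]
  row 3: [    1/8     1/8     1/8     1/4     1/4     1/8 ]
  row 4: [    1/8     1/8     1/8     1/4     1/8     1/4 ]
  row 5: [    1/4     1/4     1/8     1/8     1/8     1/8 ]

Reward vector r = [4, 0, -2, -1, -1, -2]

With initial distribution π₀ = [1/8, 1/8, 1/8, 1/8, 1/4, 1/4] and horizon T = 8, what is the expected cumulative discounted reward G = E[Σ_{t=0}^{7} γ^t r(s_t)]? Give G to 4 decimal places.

t=0: π = [0.1250, 0.1250, 0.1250, 0.1250, 0.2500, 0.2500], E[r] = -0.6250, γ^t·E[r] = -0.625000, running G = -0.625000
t=1: π = [0.1719, 0.1719, 0.1406, 0.2031, 0.1563, 0.1563], E[r] = -0.2656, γ^t·E[r] = -0.185938, running G = -0.810938
t=2: π = [0.1621, 0.1660, 0.1465, 0.2090, 0.1719, 0.1445], E[r] = -0.3145, γ^t·E[r] = -0.154082, running G = -0.965020
t=3: π = [0.1614, 0.1638, 0.1453, 0.2112, 0.1719, 0.1465], E[r] = -0.3210, γ^t·E[r] = -0.110118, running G = -1.075138
t=4: π = [0.1615, 0.1638, 0.1452, 0.2112, 0.1719, 0.1465], E[r] = -0.3205, γ^t·E[r] = -0.076958, running G = -1.152096
t=5: π = [0.1615, 0.1638, 0.1452, 0.2112, 0.1719, 0.1465], E[r] = -0.3206, γ^t·E[r] = -0.053883, running G = -1.205979
t=6: π = [0.1615, 0.1638, 0.1452, 0.2112, 0.1719, 0.1465], E[r] = -0.3206, γ^t·E[r] = -0.037717, running G = -1.243696
t=7: π = [0.1615, 0.1638, 0.1452, 0.2112, 0.1719, 0.1465], E[r] = -0.3206, γ^t·E[r] = -0.026402, running G = -1.270099

G = -1.2701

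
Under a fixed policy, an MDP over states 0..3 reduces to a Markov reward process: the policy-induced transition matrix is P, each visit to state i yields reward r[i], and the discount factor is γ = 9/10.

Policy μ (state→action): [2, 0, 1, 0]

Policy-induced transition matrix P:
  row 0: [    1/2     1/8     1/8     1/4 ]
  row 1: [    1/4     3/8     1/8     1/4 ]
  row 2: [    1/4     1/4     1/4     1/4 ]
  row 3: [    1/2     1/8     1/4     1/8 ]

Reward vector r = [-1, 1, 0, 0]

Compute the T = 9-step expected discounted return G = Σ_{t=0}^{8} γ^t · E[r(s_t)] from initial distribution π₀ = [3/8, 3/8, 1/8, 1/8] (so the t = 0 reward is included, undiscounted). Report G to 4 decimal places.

t=0: π = [0.3750, 0.3750, 0.1250, 0.1250], E[r] = 0.0000, γ^t·E[r] = 0.000000, running G = 0.000000
t=1: π = [0.3750, 0.2344, 0.1563, 0.2344], E[r] = -0.1406, γ^t·E[r] = -0.126563, running G = -0.126563
t=2: π = [0.4023, 0.2031, 0.1738, 0.2207], E[r] = -0.1992, γ^t·E[r] = -0.161367, running G = -0.287930
t=3: π = [0.4058, 0.1975, 0.1743, 0.2224], E[r] = -0.2083, γ^t·E[r] = -0.151816, running G = -0.439745
t=4: π = [0.4070, 0.1962, 0.1746, 0.2222], E[r] = -0.2109, γ^t·E[r] = -0.138356, running G = -0.578101
t=5: π = [0.4073, 0.1959, 0.1746, 0.2222], E[r] = -0.2114, γ^t·E[r] = -0.124856, running G = -0.702957
t=6: π = [0.4074, 0.1958, 0.1746, 0.2222], E[r] = -0.2116, γ^t·E[r] = -0.112449, running G = -0.815407
t=7: π = [0.4074, 0.1958, 0.1746, 0.2222], E[r] = -0.2116, γ^t·E[r] = -0.101221, running G = -0.916628
t=8: π = [0.4074, 0.1958, 0.1746, 0.2222], E[r] = -0.2116, γ^t·E[r] = -0.091103, running G = -1.007731

G = -1.0077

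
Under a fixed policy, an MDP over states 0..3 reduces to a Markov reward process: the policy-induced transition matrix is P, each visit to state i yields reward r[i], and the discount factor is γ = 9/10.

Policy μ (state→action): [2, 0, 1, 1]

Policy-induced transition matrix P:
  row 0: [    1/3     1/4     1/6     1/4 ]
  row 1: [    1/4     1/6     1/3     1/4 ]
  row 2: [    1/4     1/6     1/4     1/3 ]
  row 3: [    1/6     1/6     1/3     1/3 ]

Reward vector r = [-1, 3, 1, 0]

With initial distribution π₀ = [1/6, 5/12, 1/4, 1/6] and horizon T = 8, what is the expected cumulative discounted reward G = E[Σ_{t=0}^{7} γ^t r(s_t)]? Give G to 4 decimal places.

G = 4.0730

t=0: π = [0.1667, 0.4167, 0.2500, 0.1667], E[r] = 1.3333, γ^t·E[r] = 1.333333, running G = 1.333333
t=1: π = [0.2500, 0.1806, 0.2847, 0.2847], E[r] = 0.5764, γ^t·E[r] = 0.518750, running G = 1.852083
t=2: π = [0.2471, 0.1875, 0.2679, 0.2975], E[r] = 0.5833, γ^t·E[r] = 0.472500, running G = 2.324583
t=3: π = [0.2458, 0.1873, 0.2698, 0.2971], E[r] = 0.5858, γ^t·E[r] = 0.427043, running G = 2.751626
t=4: π = [0.2457, 0.1872, 0.2699, 0.2972], E[r] = 0.5856, γ^t·E[r] = 0.384217, running G = 3.135844
t=5: π = [0.2457, 0.1871, 0.2699, 0.2973], E[r] = 0.5856, γ^t·E[r] = 0.345799, running G = 3.481643
t=6: π = [0.2457, 0.1871, 0.2699, 0.2973], E[r] = 0.5856, γ^t·E[r] = 0.311219, running G = 3.792862
t=7: π = [0.2457, 0.1871, 0.2699, 0.2973], E[r] = 0.5856, γ^t·E[r] = 0.280097, running G = 4.072960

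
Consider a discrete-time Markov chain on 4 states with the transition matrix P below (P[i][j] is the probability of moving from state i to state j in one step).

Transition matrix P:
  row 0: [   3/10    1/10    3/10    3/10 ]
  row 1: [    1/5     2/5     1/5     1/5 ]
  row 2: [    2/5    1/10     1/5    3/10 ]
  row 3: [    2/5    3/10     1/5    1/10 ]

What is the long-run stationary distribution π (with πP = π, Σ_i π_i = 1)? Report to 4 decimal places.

π = [0.3256, 0.2093, 0.2326, 0.2326]

Balance equations π_j = Σ_i π_i·P[i][j]:
  π_0 = 3/10·π_0 + 1/5·π_1 + 2/5·π_2 + 2/5·π_3
  π_1 = 1/10·π_0 + 2/5·π_1 + 1/10·π_2 + 3/10·π_3
  π_2 = 3/10·π_0 + 1/5·π_1 + 1/5·π_2 + 1/5·π_3
  normalize: π_0 + π_1 + π_2 + π_3 = 1
Solving the linear system gives exactly π = [14/43, 9/43, 10/43, 10/43].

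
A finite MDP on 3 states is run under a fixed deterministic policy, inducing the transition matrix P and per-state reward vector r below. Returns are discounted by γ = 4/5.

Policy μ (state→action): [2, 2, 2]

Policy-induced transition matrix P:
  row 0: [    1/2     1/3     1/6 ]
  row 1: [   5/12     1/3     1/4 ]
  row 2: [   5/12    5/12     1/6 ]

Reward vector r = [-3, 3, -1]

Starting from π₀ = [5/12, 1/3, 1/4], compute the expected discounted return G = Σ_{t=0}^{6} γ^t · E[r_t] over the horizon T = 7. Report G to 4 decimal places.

t=0: π = [0.4167, 0.3333, 0.2500], E[r] = -0.5000, γ^t·E[r] = -0.500000, running G = -0.500000
t=1: π = [0.4514, 0.3542, 0.1944], E[r] = -0.4861, γ^t·E[r] = -0.388889, running G = -0.888889
t=2: π = [0.4543, 0.3495, 0.1962], E[r] = -0.5104, γ^t·E[r] = -0.326667, running G = -1.215556
t=3: π = [0.4545, 0.3497, 0.1958], E[r] = -0.5103, γ^t·E[r] = -0.261284, running G = -1.476840
t=4: π = [0.4545, 0.3496, 0.1958], E[r] = -0.5105, γ^t·E[r] = -0.209096, running G = -1.685936
t=5: π = [0.4545, 0.3497, 0.1958], E[r] = -0.5105, γ^t·E[r] = -0.167277, running G = -1.853213
t=6: π = [0.4545, 0.3497, 0.1958], E[r] = -0.5105, γ^t·E[r] = -0.133822, running G = -1.987034

G = -1.9870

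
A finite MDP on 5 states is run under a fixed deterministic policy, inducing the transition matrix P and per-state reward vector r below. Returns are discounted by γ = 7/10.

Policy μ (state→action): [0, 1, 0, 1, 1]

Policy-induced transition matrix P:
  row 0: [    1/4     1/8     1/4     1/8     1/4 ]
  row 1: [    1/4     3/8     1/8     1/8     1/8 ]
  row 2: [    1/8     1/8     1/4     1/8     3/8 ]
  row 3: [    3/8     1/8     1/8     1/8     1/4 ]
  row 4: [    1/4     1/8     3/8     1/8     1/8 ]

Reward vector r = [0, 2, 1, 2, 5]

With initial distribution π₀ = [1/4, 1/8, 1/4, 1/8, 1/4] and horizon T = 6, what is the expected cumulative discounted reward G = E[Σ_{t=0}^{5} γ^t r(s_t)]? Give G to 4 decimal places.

G = 5.8483

t=0: π = [0.2500, 0.1250, 0.2500, 0.1250, 0.2500], E[r] = 2.0000, γ^t·E[r] = 2.000000, running G = 2.000000
t=1: π = [0.2344, 0.1563, 0.2500, 0.1250, 0.2344], E[r] = 1.9844, γ^t·E[r] = 1.389063, running G = 3.389063
t=2: π = [0.2344, 0.1641, 0.2441, 0.1250, 0.2324], E[r] = 1.9844, γ^t·E[r] = 0.972344, running G = 4.361406
t=3: π = [0.2351, 0.1660, 0.2429, 0.1250, 0.2310], E[r] = 1.9797, γ^t·E[r] = 0.679050, running G = 5.040456
t=4: π = [0.2353, 0.1665, 0.2425, 0.1250, 0.2307], E[r] = 1.9792, γ^t·E[r] = 0.475210, running G = 5.515666
t=5: π = [0.2353, 0.1666, 0.2424, 0.1250, 0.2307], E[r] = 1.9789, γ^t·E[r] = 0.332600, running G = 5.848266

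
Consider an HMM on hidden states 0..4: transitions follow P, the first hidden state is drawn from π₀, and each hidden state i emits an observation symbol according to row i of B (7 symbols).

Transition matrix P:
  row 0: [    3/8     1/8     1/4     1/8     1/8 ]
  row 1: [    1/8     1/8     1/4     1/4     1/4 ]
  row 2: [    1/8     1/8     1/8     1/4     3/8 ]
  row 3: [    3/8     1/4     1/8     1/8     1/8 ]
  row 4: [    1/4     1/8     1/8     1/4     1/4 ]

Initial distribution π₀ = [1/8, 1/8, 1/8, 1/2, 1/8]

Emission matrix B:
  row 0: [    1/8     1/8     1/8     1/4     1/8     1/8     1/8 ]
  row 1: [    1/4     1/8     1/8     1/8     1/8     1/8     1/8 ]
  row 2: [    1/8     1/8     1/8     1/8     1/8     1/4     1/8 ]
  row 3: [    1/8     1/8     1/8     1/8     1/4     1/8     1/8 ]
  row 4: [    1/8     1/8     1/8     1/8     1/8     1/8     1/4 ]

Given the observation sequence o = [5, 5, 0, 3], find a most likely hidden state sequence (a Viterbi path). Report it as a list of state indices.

path = [3, 0, 0, 0]

t=0: δ = [1.562e-02, 1.562e-02, 3.125e-02, 6.250e-02, 1.562e-02]  (obs o_0=5)
t=1: δ = [2.930e-03, 1.953e-03, 1.953e-03, 9.766e-04, 1.465e-03]  ψ = [3, 3, 3, 2, 2]  (obs o_1=5)
t=2: δ = [1.373e-04, 9.155e-05, 9.155e-05, 6.104e-05, 9.155e-05]  ψ = [0, 0, 0, 1, 2]  (obs o_2=0)
t=3: δ = [1.287e-05, 2.146e-06, 4.292e-06, 2.861e-06, 4.292e-06]  ψ = [0, 0, 0, 1, 2]  (obs o_3=3)
backtrack: best end state = 0; path = [3, 0, 0, 0]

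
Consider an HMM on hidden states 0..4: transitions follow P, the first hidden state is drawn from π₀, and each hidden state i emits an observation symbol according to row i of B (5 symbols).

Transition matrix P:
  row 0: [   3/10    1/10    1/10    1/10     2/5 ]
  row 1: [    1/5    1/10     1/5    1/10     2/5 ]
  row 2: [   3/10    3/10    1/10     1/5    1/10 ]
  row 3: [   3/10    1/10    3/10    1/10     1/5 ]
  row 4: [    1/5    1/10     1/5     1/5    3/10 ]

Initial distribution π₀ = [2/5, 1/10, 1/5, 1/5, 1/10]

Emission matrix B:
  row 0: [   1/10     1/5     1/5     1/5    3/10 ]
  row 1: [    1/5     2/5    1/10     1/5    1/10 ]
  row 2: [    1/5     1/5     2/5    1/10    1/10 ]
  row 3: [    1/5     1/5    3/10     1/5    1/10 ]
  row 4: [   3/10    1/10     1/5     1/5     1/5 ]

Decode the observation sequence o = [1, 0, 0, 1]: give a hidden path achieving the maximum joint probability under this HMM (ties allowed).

t=0: δ = [8.000e-02, 4.000e-02, 4.000e-02, 4.000e-02, 1.000e-02]  (obs o_0=1)
t=1: δ = [2.400e-03, 2.400e-03, 2.400e-03, 1.600e-03, 9.600e-03]  ψ = [0, 2, 3, 0, 0]  (obs o_1=0)
t=2: δ = [1.920e-04, 1.920e-04, 3.840e-04, 3.840e-04, 8.640e-04]  ψ = [4, 4, 4, 4, 4]  (obs o_2=0)
t=3: δ = [3.456e-05, 4.608e-05, 3.456e-05, 3.456e-05, 2.592e-05]  ψ = [4, 2, 4, 4, 4]  (obs o_3=1)
backtrack: best end state = 1; path = [0, 4, 2, 1]

path = [0, 4, 2, 1]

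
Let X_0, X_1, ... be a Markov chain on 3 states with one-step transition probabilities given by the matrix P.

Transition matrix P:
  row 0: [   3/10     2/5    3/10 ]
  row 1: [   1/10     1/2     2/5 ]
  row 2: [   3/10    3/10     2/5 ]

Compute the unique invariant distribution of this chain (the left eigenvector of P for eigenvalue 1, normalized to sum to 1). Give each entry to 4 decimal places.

Balance equations π_j = Σ_i π_i·P[i][j]:
  π_0 = 3/10·π_0 + 1/10·π_1 + 3/10·π_2
  π_1 = 2/5·π_0 + 1/2·π_1 + 3/10·π_2
  normalize: π_0 + π_1 + π_2 = 1
Solving the linear system gives exactly π = [9/41, 33/82, 31/82].

π = [0.2195, 0.4024, 0.3780]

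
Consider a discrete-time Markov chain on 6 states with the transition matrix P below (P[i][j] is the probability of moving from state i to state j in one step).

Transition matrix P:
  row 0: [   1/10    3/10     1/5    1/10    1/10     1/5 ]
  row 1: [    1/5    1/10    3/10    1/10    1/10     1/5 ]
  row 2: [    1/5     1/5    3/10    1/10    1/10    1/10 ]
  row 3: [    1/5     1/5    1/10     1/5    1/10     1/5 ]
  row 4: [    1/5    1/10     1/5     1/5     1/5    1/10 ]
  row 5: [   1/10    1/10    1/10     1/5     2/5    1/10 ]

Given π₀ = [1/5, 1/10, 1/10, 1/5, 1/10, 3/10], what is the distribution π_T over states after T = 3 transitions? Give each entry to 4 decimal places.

t=0: π = [0.2000, 0.1000, 0.1000, 0.2000, 0.1000, 0.3000]
t=1: π = [0.1500, 0.1700, 0.1700, 0.1600, 0.2000, 0.1500]
t=2: π = [0.1700, 0.1630, 0.2030, 0.1510, 0.1650, 0.1480]
t=3: π = [0.1682, 0.1694, 0.2067, 0.1464, 0.1609, 0.1484]

π = [0.1682, 0.1694, 0.2067, 0.1464, 0.1609, 0.1484]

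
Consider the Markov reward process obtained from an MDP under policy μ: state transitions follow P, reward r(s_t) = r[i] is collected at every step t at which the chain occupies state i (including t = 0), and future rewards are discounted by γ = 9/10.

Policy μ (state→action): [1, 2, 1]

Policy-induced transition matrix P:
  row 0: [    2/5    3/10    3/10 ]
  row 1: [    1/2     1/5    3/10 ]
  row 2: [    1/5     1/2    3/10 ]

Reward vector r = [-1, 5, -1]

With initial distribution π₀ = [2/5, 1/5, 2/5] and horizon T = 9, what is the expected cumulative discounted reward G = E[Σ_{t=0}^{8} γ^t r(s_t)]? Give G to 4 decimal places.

t=0: π = [0.4000, 0.2000, 0.4000], E[r] = 0.2000, γ^t·E[r] = 0.200000, running G = 0.200000
t=1: π = [0.3400, 0.3600, 0.3000], E[r] = 1.1600, γ^t·E[r] = 1.044000, running G = 1.244000
t=2: π = [0.3760, 0.3240, 0.3000], E[r] = 0.9440, γ^t·E[r] = 0.764640, running G = 2.008640
t=3: π = [0.3724, 0.3276, 0.3000], E[r] = 0.9656, γ^t·E[r] = 0.703922, running G = 2.712562
t=4: π = [0.3728, 0.3272, 0.3000], E[r] = 0.9634, γ^t·E[r] = 0.632113, running G = 3.344675
t=5: π = [0.3727, 0.3273, 0.3000], E[r] = 0.9637, γ^t·E[r] = 0.569029, running G = 3.913705
t=6: π = [0.3727, 0.3273, 0.3000], E[r] = 0.9636, γ^t·E[r] = 0.512115, running G = 4.425819
t=7: π = [0.3727, 0.3273, 0.3000], E[r] = 0.9636, γ^t·E[r] = 0.460904, running G = 4.886724
t=8: π = [0.3727, 0.3273, 0.3000], E[r] = 0.9636, γ^t·E[r] = 0.414814, running G = 5.301538

G = 5.3015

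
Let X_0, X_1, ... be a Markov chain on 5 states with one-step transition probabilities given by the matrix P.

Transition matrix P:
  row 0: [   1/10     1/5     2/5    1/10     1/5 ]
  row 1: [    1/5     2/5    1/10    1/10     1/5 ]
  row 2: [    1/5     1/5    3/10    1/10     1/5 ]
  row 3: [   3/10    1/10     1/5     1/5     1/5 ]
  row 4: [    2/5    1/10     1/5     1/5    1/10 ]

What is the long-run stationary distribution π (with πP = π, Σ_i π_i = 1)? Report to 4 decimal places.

π = [0.2268, 0.2109, 0.2492, 0.1313, 0.1818]

Balance equations π_j = Σ_i π_i·P[i][j]:
  π_0 = 1/10·π_0 + 1/5·π_1 + 1/5·π_2 + 3/10·π_3 + 2/5·π_4
  π_1 = 1/5·π_0 + 2/5·π_1 + 1/5·π_2 + 1/10·π_3 + 1/10·π_4
  π_2 = 2/5·π_0 + 1/10·π_1 + 3/10·π_2 + 1/5·π_3 + 1/5·π_4
  π_3 = 1/10·π_0 + 1/10·π_1 + 1/10·π_2 + 1/5·π_3 + 1/5·π_4
  normalize: π_0 + π_1 + π_2 + π_3 + π_4 = 1
Solving the linear system gives exactly π = [247/1089, 167/792, 2171/8712, 13/99, 2/11].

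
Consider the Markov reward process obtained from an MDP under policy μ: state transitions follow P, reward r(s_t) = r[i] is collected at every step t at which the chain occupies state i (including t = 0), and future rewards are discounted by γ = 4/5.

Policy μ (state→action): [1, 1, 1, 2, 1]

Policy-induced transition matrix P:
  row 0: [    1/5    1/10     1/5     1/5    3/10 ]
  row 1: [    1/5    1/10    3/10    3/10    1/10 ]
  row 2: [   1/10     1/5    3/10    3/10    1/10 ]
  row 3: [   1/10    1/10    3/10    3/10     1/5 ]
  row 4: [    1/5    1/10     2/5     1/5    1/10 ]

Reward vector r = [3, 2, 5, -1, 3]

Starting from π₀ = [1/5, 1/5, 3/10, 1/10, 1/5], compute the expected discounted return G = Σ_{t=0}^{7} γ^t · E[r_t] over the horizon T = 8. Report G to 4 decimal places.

t=0: π = [0.2000, 0.2000, 0.3000, 0.1000, 0.2000], E[r] = 3.0000, γ^t·E[r] = 3.000000, running G = 3.000000
t=1: π = [0.1600, 0.1300, 0.3000, 0.2600, 0.1500], E[r] = 2.4300, γ^t·E[r] = 1.944000, running G = 4.944000
t=2: π = [0.1440, 0.1300, 0.2990, 0.2690, 0.1580], E[r] = 2.3920, γ^t·E[r] = 1.530880, running G = 6.474880
t=3: π = [0.1432, 0.1299, 0.3014, 0.2698, 0.1557], E[r] = 2.3937, γ^t·E[r] = 1.225574, running G = 7.700454
t=4: π = [0.1429, 0.1301, 0.3013, 0.2701, 0.1556], E[r] = 2.3919, γ^t·E[r] = 0.979730, running G = 8.680185
t=5: π = [0.1429, 0.1301, 0.3013, 0.2702, 0.1556], E[r] = 2.3918, γ^t·E[r] = 0.783753, running G = 9.463937
t=6: π = [0.1429, 0.1301, 0.3013, 0.2702, 0.1556], E[r] = 2.3918, γ^t·E[r] = 0.626995, running G = 10.090933
t=7: π = [0.1429, 0.1301, 0.3013, 0.2702, 0.1556], E[r] = 2.3918, γ^t·E[r] = 0.501596, running G = 10.592529

G = 10.5925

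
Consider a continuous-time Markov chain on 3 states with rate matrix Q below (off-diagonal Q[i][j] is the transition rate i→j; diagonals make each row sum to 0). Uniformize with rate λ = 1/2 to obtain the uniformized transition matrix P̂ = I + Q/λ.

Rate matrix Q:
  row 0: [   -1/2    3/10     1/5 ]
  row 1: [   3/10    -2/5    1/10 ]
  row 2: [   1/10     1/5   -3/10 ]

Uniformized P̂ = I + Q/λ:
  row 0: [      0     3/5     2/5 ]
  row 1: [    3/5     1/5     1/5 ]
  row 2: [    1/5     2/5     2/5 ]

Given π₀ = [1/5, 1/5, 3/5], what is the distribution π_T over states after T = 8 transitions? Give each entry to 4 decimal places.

t=0: π = [0.2000, 0.2000, 0.6000]
t=1: π = [0.2400, 0.4000, 0.3600]
t=2: π = [0.3120, 0.3680, 0.3200]
t=3: π = [0.2848, 0.3888, 0.3264]
t=4: π = [0.2986, 0.3792, 0.3222]
t=5: π = [0.2920, 0.3839, 0.3242]
t=6: π = [0.2952, 0.3816, 0.3232]
t=7: π = [0.2936, 0.3827, 0.3237]
t=8: π = [0.2944, 0.3822, 0.3235]

π = [0.2944, 0.3822, 0.3235]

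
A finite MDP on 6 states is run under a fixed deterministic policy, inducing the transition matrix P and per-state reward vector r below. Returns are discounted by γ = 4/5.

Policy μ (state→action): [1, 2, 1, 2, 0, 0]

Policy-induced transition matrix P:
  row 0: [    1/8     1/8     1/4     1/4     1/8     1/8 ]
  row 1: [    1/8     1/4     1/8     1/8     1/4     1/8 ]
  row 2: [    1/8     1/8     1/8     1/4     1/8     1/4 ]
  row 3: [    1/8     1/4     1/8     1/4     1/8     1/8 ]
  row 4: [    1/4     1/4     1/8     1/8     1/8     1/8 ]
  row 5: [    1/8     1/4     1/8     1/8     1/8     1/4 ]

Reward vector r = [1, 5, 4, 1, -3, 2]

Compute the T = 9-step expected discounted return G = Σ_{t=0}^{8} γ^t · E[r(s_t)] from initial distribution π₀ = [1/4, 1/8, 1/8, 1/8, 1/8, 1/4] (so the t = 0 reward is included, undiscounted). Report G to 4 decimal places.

t=0: π = [0.2500, 0.1250, 0.1250, 0.1250, 0.1250, 0.2500], E[r] = 1.6250, γ^t·E[r] = 1.625000, running G = 1.625000
t=1: π = [0.1406, 0.2031, 0.1563, 0.1875, 0.1406, 0.1719], E[r] = 1.8906, γ^t·E[r] = 1.512500, running G = 3.137500
t=2: π = [0.1426, 0.2129, 0.1426, 0.1855, 0.1504, 0.1660], E[r] = 1.8438, γ^t·E[r] = 1.180000, running G = 4.317500
t=3: π = [0.1438, 0.2144, 0.1428, 0.1838, 0.1516, 0.1636], E[r] = 1.8430, γ^t·E[r] = 0.943625, running G = 5.261125
t=4: π = [0.1440, 0.2142, 0.1430, 0.1838, 0.1518, 0.1633], E[r] = 1.8417, γ^t·E[r] = 0.754375, running G = 6.015500
t=5: π = [0.1440, 0.2141, 0.1430, 0.1838, 0.1518, 0.1633], E[r] = 1.8417, γ^t·E[r] = 0.603494, running G = 6.618994
t=6: π = [0.1440, 0.2141, 0.1430, 0.1839, 0.1518, 0.1633], E[r] = 1.8417, γ^t·E[r] = 0.482797, running G = 7.101791
t=7: π = [0.1440, 0.2141, 0.1430, 0.1839, 0.1518, 0.1633], E[r] = 1.8417, γ^t·E[r] = 0.386238, running G = 7.488029
t=8: π = [0.1440, 0.2141, 0.1430, 0.1839, 0.1518, 0.1633], E[r] = 1.8417, γ^t·E[r] = 0.308990, running G = 7.797019

G = 7.7970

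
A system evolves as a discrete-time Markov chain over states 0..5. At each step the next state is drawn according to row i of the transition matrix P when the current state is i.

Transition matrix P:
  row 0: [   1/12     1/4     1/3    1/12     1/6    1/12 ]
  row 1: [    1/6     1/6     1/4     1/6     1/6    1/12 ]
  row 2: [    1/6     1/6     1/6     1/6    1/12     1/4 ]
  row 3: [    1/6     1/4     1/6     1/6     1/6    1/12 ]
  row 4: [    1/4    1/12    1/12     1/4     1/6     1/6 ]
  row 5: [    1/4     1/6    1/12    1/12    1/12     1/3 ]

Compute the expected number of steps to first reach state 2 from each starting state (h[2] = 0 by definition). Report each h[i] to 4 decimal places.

h = [4.4850, 4.8928, 0.0000, 5.3005, 5.7830, 5.7905]

First-step conditioning: h[2] = 0; for i ≠ 2, h[i] = 1 + Σ_k P[i][k]·h[k].
  h[0] = 1 + 1/12·h[0] + 1/4·h[1] + 1/12·h[3] + 1/6·h[4] + 1/12·h[5]
  h[1] = 1 + 1/6·h[0] + 1/6·h[1] + 1/6·h[3] + 1/6·h[4] + 1/12·h[5]
  h[3] = 1 + 1/6·h[0] + 1/4·h[1] + 1/6·h[3] + 1/6·h[4] + 1/12·h[5]
  h[4] = 1 + 1/4·h[0] + 1/12·h[1] + 1/4·h[3] + 1/6·h[4] + 1/6·h[5]
  h[5] = 1 + 1/4·h[0] + 1/6·h[1] + 1/12·h[3] + 1/12·h[4] + 1/3·h[5]
Solving the 5×5 linear system over states ≠ 2 gives exactly h = [3597/802, 1962/401, 0, 4251/802, 2319/401, 2322/401] (h[2] = 0 is the target).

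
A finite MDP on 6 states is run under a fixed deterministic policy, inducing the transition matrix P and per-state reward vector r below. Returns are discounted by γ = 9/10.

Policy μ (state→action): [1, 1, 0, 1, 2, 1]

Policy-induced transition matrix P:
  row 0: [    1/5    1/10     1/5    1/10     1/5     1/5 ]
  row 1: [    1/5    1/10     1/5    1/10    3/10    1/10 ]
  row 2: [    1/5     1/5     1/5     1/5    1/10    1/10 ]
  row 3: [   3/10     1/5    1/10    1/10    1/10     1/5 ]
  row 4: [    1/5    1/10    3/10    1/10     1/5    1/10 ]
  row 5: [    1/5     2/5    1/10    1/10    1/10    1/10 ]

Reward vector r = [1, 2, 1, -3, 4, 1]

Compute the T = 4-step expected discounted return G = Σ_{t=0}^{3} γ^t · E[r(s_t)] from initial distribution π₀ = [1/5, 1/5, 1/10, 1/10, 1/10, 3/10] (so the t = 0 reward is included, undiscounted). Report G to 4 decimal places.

t=0: π = [0.2000, 0.2000, 0.1000, 0.1000, 0.1000, 0.3000], E[r] = 1.1000, γ^t·E[r] = 1.100000, running G = 1.100000
t=1: π = [0.2100, 0.2100, 0.1700, 0.1100, 0.1700, 0.1300], E[r] = 1.2800, γ^t·E[r] = 1.152000, running G = 2.252000
t=2: π = [0.2110, 0.1670, 0.1930, 0.1170, 0.1800, 0.1320], E[r] = 1.2390, γ^t·E[r] = 1.003590, running G = 3.255590
t=3: π = [0.2117, 0.1706, 0.1931, 0.1193, 0.1725, 0.1328], E[r] = 1.2109, γ^t·E[r] = 0.882746, running G = 4.138336

G = 4.1383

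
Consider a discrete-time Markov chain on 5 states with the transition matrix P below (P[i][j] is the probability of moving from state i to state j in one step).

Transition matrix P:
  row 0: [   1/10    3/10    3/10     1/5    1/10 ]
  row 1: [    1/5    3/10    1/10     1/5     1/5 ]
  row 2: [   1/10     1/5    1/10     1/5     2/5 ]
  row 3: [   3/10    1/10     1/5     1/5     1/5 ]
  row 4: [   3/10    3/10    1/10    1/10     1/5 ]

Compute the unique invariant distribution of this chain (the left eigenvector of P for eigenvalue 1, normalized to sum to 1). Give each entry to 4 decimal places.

Balance equations π_j = Σ_i π_i·P[i][j]:
  π_0 = 1/10·π_0 + 1/5·π_1 + 1/10·π_2 + 3/10·π_3 + 3/10·π_4
  π_1 = 3/10·π_0 + 3/10·π_1 + 1/5·π_2 + 1/10·π_3 + 3/10·π_4
  π_2 = 3/10·π_0 + 1/10·π_1 + 1/10·π_2 + 1/5·π_3 + 1/10·π_4
  π_3 = 1/5·π_0 + 1/5·π_1 + 1/5·π_2 + 1/5·π_3 + 1/10·π_4
  normalize: π_0 + π_1 + π_2 + π_3 + π_4 = 1
Solving the linear system gives exactly π = [2288/11277, 2801/11277, 1787/11277, 2017/11277, 2384/11277].

π = [0.2029, 0.2484, 0.1585, 0.1789, 0.2114]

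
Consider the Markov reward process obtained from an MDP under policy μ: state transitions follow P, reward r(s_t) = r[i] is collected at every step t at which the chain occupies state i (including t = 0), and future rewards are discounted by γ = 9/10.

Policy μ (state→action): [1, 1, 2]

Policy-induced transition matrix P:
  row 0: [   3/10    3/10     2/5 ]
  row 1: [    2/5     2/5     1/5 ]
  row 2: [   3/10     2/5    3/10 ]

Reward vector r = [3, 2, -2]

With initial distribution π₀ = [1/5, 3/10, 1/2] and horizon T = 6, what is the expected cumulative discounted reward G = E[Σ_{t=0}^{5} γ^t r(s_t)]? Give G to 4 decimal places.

G = 4.4598

t=0: π = [0.2000, 0.3000, 0.5000], E[r] = 0.2000, γ^t·E[r] = 0.200000, running G = 0.200000
t=1: π = [0.3300, 0.3800, 0.2900], E[r] = 1.1700, γ^t·E[r] = 1.053000, running G = 1.253000
t=2: π = [0.3380, 0.3670, 0.2950], E[r] = 1.1580, γ^t·E[r] = 0.937980, running G = 2.190980
t=3: π = [0.3367, 0.3662, 0.2971], E[r] = 1.1483, γ^t·E[r] = 0.837111, running G = 3.028091
t=4: π = [0.3366, 0.3663, 0.2971], E[r] = 1.1484, γ^t·E[r] = 0.753478, running G = 3.781569
t=5: π = [0.3366, 0.3663, 0.2970], E[r] = 1.1485, γ^t·E[r] = 0.678188, running G = 4.459757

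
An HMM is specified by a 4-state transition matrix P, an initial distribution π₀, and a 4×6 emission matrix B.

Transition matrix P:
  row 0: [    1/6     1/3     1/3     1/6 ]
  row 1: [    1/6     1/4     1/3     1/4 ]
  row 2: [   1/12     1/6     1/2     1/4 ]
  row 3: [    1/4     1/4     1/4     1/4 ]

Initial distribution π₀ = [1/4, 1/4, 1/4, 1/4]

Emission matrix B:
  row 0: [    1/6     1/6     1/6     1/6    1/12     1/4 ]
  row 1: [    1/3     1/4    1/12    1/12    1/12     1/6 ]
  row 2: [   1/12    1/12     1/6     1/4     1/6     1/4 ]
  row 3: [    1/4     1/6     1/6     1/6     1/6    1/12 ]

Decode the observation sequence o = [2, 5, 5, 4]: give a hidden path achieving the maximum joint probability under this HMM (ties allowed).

t=0: δ = [4.167e-02, 2.083e-02, 4.167e-02, 4.167e-02]  (obs o_0=2)
t=1: δ = [2.604e-03, 2.315e-03, 5.208e-03, 8.681e-04]  ψ = [3, 0, 2, 2]  (obs o_1=5)
t=2: δ = [1.085e-04, 1.447e-04, 6.510e-04, 1.085e-04]  ψ = [0, 0, 2, 2]  (obs o_2=5)
t=3: δ = [4.521e-06, 9.042e-06, 5.425e-05, 2.713e-05]  ψ = [2, 2, 2, 2]  (obs o_3=4)
backtrack: best end state = 2; path = [2, 2, 2, 2]

path = [2, 2, 2, 2]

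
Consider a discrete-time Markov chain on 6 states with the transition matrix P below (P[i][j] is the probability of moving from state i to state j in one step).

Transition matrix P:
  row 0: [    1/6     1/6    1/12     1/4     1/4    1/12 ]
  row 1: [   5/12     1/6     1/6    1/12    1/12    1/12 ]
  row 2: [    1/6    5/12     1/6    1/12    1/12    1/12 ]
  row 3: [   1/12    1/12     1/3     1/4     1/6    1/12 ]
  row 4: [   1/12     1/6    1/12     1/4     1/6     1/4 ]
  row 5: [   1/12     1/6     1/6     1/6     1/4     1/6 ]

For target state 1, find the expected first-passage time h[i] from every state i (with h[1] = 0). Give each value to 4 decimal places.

h = [5.2905, 0.0000, 3.8371, 5.3698, 5.2690, 5.1511]

First-step conditioning: h[1] = 0; for i ≠ 1, h[i] = 1 + Σ_k P[i][k]·h[k].
  h[0] = 1 + 1/6·h[0] + 1/12·h[2] + 1/4·h[3] + 1/4·h[4] + 1/12·h[5]
  h[2] = 1 + 1/6·h[0] + 1/6·h[2] + 1/12·h[3] + 1/12·h[4] + 1/12·h[5]
  h[3] = 1 + 1/12·h[0] + 1/3·h[2] + 1/4·h[3] + 1/6·h[4] + 1/12·h[5]
  h[4] = 1 + 1/12·h[0] + 1/12·h[2] + 1/4·h[3] + 1/6·h[4] + 1/4·h[5]
  h[5] = 1 + 1/12·h[0] + 1/6·h[2] + 1/6·h[3] + 1/4·h[4] + 1/6·h[5]
Solving the 5×5 linear system over states ≠ 1 gives exactly h = [4936/933, 0, 3580/933, 1670/311, 4916/933, 1602/311] (h[1] = 0 is the target).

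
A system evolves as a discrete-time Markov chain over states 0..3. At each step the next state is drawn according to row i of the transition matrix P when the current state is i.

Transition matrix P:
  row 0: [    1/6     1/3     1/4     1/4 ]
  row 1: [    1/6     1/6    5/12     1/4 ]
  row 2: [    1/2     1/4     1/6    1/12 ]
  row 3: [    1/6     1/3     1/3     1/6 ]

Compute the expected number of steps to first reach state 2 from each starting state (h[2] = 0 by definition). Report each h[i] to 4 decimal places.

h = [3.1561, 2.7052, 0.0000, 2.9133]

First-step conditioning: h[2] = 0; for i ≠ 2, h[i] = 1 + Σ_k P[i][k]·h[k].
  h[0] = 1 + 1/6·h[0] + 1/3·h[1] + 1/4·h[3]
  h[1] = 1 + 1/6·h[0] + 1/6·h[1] + 1/4·h[3]
  h[3] = 1 + 1/6·h[0] + 1/3·h[1] + 1/6·h[3]
Solving the 3×3 linear system over states ≠ 2 gives exactly h = [546/173, 468/173, 0, 504/173] (h[2] = 0 is the target).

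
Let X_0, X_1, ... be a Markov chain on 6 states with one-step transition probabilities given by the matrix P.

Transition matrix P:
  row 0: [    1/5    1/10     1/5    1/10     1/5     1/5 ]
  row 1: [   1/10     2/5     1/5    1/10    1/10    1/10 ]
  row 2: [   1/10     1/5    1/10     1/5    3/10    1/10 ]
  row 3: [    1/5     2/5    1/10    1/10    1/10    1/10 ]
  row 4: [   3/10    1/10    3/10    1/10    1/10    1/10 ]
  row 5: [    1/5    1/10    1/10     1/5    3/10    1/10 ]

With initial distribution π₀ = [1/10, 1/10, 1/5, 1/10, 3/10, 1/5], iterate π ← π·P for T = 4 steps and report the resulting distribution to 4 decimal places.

π = [0.1782, 0.2226, 0.1754, 0.1294, 0.1766, 0.1179]

t=0: π = [0.1000, 0.1000, 0.2000, 0.1000, 0.3000, 0.2000]
t=1: π = [0.2000, 0.1800, 0.1800, 0.1400, 0.1900, 0.1100]
t=2: π = [0.1830, 0.2140, 0.1760, 0.1290, 0.1780, 0.1200]
t=3: π = [0.1788, 0.2205, 0.1753, 0.1296, 0.1775, 0.1183]
t=4: π = [0.1782, 0.2226, 0.1754, 0.1294, 0.1766, 0.1179]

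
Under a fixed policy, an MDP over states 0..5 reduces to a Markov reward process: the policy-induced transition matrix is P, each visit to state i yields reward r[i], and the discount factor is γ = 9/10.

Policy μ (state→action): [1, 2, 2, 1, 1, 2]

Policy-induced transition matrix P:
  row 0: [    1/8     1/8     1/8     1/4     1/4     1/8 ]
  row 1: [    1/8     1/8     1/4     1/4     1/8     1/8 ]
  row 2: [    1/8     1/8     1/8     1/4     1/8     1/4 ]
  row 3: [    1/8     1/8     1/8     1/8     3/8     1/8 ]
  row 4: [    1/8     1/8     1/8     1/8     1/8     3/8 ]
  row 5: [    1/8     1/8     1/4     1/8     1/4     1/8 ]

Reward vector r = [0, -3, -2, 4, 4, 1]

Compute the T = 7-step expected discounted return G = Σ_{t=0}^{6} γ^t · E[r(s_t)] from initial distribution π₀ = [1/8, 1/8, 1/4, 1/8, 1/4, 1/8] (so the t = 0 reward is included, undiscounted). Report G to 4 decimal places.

t=0: π = [0.1250, 0.1250, 0.2500, 0.1250, 0.2500, 0.1250], E[r] = 0.7500, γ^t·E[r] = 0.750000, running G = 0.750000
t=1: π = [0.1250, 0.1250, 0.1563, 0.1875, 0.1875, 0.2188], E[r] = 1.0313, γ^t·E[r] = 0.928125, running G = 1.678125
t=2: π = [0.1250, 0.1250, 0.1680, 0.1758, 0.2148, 0.1914], E[r] = 1.0430, γ^t·E[r] = 0.844805, running G = 2.522930
t=3: π = [0.1250, 0.1250, 0.1646, 0.1772, 0.2085, 0.1997], E[r] = 1.0386, γ^t·E[r] = 0.757121, running G = 3.280050
t=4: π = [0.1250, 0.1250, 0.1656, 0.1768, 0.2099, 0.1977], E[r] = 1.0384, γ^t·E[r] = 0.681288, running G = 3.961339
t=5: π = [0.1250, 0.1250, 0.1653, 0.1769, 0.2095, 0.1982], E[r] = 1.0385, γ^t·E[r] = 0.613200, running G = 4.574539
t=6: π = [0.1250, 0.1250, 0.1654, 0.1769, 0.2096, 0.1981], E[r] = 1.0385, γ^t·E[r] = 0.551882, running G = 5.126420

G = 5.1264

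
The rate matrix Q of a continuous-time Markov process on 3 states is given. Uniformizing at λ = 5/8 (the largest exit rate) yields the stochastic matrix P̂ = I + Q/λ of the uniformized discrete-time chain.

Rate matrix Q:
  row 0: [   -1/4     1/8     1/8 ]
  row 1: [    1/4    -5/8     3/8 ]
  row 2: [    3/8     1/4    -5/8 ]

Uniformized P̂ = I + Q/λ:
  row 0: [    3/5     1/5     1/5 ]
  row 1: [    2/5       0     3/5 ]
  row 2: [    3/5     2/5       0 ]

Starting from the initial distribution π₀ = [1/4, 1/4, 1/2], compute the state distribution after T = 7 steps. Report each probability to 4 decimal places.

t=0: π = [0.2500, 0.2500, 0.5000]
t=1: π = [0.5500, 0.2500, 0.2000]
t=2: π = [0.5500, 0.1900, 0.2600]
t=3: π = [0.5620, 0.2140, 0.2240]
t=4: π = [0.5572, 0.2020, 0.2408]
t=5: π = [0.5596, 0.2078, 0.2326]
t=6: π = [0.5584, 0.2050, 0.2366]
t=7: π = [0.5590, 0.2063, 0.2347]

π = [0.5590, 0.2063, 0.2347]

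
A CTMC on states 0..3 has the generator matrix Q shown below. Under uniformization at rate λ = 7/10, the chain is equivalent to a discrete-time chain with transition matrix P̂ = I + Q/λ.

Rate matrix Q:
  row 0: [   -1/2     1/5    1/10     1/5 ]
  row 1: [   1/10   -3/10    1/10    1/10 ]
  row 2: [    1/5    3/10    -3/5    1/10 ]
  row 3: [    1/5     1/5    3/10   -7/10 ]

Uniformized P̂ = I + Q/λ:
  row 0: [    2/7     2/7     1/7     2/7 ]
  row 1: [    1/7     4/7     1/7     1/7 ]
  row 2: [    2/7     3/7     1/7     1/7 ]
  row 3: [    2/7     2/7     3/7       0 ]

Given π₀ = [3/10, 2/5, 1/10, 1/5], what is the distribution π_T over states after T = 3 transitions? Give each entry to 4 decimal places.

t=0: π = [0.3000, 0.4000, 0.1000, 0.2000]
t=1: π = [0.2286, 0.4143, 0.2000, 0.1571]
t=2: π = [0.2265, 0.4327, 0.1878, 0.1531]
t=3: π = [0.2239, 0.4362, 0.1866, 0.1534]

π = [0.2239, 0.4362, 0.1866, 0.1534]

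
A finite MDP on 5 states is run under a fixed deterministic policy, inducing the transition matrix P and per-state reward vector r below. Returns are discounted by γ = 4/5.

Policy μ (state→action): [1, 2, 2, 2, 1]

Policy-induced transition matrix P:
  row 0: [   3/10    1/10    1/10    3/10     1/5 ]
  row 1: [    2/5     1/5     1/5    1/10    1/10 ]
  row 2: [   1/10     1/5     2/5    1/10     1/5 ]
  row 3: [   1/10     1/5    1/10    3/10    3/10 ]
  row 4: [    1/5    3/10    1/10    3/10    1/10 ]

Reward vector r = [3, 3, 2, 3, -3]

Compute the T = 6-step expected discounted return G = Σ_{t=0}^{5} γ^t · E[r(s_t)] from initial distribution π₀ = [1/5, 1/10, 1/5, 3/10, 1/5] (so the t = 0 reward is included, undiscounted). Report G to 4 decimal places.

t=0: π = [0.2000, 0.1000, 0.2000, 0.3000, 0.2000], E[r] = 1.6000, γ^t·E[r] = 1.600000, running G = 1.600000
t=1: π = [0.1900, 0.2000, 0.1700, 0.2400, 0.2000], E[r] = 1.6300, γ^t·E[r] = 1.304000, running G = 2.904000
t=2: π = [0.2180, 0.2010, 0.1710, 0.2260, 0.1840], E[r] = 1.7250, γ^t·E[r] = 1.104000, running G = 4.008000
t=3: π = [0.2223, 0.1966, 0.1714, 0.2256, 0.1841], E[r] = 1.7240, γ^t·E[r] = 0.882688, running G = 4.890688
t=4: π = [0.2219, 0.1962, 0.1711, 0.2264, 0.1845], E[r] = 1.7220, γ^t·E[r] = 0.705323, running G = 5.596011
t=5: π = [0.2217, 0.1963, 0.1709, 0.2265, 0.1846], E[r] = 1.7216, γ^t·E[r] = 0.564140, running G = 6.160151

G = 6.1602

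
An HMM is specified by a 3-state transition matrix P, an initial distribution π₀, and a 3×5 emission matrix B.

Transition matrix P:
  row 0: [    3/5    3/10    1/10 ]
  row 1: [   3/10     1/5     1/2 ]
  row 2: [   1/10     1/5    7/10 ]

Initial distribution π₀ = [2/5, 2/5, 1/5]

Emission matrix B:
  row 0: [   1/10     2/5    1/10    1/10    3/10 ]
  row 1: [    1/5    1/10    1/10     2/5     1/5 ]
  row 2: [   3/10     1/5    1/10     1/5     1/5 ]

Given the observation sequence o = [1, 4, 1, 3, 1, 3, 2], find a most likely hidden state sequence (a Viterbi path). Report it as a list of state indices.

path = [0, 0, 0, 1, 2, 2, 2]

t=0: δ = [1.600e-01, 4.000e-02, 4.000e-02]  (obs o_0=1)
t=1: δ = [2.880e-02, 9.600e-03, 5.600e-03]  ψ = [0, 0, 2]  (obs o_1=4)
t=2: δ = [6.912e-03, 8.640e-04, 9.600e-04]  ψ = [0, 0, 1]  (obs o_2=1)
t=3: δ = [4.147e-04, 8.294e-04, 1.382e-04]  ψ = [0, 0, 0]  (obs o_3=3)
t=4: δ = [9.953e-05, 1.659e-05, 8.294e-05]  ψ = [0, 1, 1]  (obs o_4=1)
t=5: δ = [5.972e-06, 1.194e-05, 1.161e-05]  ψ = [0, 0, 2]  (obs o_5=3)
t=6: δ = [3.583e-07, 2.389e-07, 8.129e-07]  ψ = [0, 1, 2]  (obs o_6=2)
backtrack: best end state = 2; path = [0, 0, 0, 1, 2, 2, 2]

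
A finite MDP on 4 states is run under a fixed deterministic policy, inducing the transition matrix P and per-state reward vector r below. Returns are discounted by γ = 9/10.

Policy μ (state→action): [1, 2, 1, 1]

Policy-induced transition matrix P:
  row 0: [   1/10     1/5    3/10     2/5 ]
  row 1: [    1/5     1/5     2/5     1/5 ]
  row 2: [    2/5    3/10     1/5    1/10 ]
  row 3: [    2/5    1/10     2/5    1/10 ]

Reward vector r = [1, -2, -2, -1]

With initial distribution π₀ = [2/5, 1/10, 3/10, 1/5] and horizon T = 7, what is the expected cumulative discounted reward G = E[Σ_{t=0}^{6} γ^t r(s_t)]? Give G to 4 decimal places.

t=0: π = [0.4000, 0.1000, 0.3000, 0.2000], E[r] = -0.6000, γ^t·E[r] = -0.600000, running G = -0.600000
t=1: π = [0.2600, 0.2100, 0.3000, 0.2300], E[r] = -0.9900, γ^t·E[r] = -0.891000, running G = -1.491000
t=2: π = [0.2800, 0.2070, 0.3140, 0.1990], E[r] = -0.9610, γ^t·E[r] = -0.778410, running G = -2.269410
t=3: π = [0.2746, 0.2115, 0.3092, 0.2047], E[r] = -0.9715, γ^t·E[r] = -0.708224, running G = -2.977634
t=4: π = [0.2753, 0.2105, 0.3107, 0.2035], E[r] = -0.9705, γ^t·E[r] = -0.636752, running G = -3.614385
t=5: π = [0.2753, 0.2107, 0.3103, 0.2036], E[r] = -0.9704, γ^t·E[r] = -0.573022, running G = -4.187407
t=6: π = [0.2753, 0.2107, 0.3104, 0.2037], E[r] = -0.9705, γ^t·E[r] = -0.515788, running G = -4.703195

G = -4.7032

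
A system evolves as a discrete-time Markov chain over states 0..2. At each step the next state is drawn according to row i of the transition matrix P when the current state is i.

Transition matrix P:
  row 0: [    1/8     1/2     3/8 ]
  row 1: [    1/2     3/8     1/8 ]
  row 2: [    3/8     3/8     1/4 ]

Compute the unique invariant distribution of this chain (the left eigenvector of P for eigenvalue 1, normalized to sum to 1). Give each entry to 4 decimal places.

Balance equations π_j = Σ_i π_i·P[i][j]:
  π_0 = 1/8·π_0 + 1/2·π_1 + 3/8·π_2
  π_1 = 1/2·π_0 + 3/8·π_1 + 3/8·π_2
  normalize: π_0 + π_1 + π_2 = 1
Solving the linear system gives exactly π = [27/79, 33/79, 19/79].

π = [0.3418, 0.4177, 0.2405]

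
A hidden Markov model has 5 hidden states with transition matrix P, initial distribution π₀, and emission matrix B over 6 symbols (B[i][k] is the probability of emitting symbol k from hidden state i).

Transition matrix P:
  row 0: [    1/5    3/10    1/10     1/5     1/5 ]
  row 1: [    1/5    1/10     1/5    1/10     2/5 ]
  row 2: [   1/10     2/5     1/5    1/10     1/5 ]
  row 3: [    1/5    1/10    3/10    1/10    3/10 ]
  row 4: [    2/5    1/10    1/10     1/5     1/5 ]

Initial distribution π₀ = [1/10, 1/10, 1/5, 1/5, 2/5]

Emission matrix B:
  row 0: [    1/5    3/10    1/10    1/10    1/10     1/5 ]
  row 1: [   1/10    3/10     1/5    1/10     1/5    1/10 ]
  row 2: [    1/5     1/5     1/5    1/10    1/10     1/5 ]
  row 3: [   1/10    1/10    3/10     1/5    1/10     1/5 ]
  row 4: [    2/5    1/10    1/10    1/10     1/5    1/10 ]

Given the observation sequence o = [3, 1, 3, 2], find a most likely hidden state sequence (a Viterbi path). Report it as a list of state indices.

path = [4, 0, 3, 2]

t=0: δ = [1.000e-02, 1.000e-02, 2.000e-02, 4.000e-02, 4.000e-02]  (obs o_0=3)
t=1: δ = [4.800e-03, 2.400e-03, 2.400e-03, 8.000e-04, 1.200e-03]  ψ = [4, 2, 3, 4, 3]  (obs o_1=1)
t=2: δ = [9.600e-05, 1.440e-04, 4.800e-05, 1.920e-04, 9.600e-05]  ψ = [0, 0, 0, 0, 0]  (obs o_2=3)
t=3: δ = [3.840e-06, 5.760e-06, 1.152e-05, 5.760e-06, 5.760e-06]  ψ = [3, 0, 3, 0, 1]  (obs o_3=2)
backtrack: best end state = 2; path = [4, 0, 3, 2]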